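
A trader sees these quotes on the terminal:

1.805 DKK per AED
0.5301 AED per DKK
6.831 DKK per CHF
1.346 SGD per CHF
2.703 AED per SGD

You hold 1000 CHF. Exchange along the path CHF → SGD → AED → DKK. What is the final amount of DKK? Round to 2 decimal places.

1000 CHF × 1.346 = 1346 SGD
1346 SGD × 2.703 = 3638.238 AED
3638.238 AED × 1.805 = 6567.01959 DKK

6567.02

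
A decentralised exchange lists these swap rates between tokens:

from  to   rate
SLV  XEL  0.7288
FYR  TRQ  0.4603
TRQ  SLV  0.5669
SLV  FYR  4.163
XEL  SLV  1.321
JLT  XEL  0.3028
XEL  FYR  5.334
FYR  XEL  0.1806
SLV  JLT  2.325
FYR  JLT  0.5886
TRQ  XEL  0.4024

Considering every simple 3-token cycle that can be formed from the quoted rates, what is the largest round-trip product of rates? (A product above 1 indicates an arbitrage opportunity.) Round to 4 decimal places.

1.0863

SLV→FYR→TRQ→SLV: 4.163 × 0.4603 × 0.5669 = 1.08631
SLV→FYR→XEL→SLV: 4.163 × 0.1806 × 1.321 = 0.99318
FYR→TRQ→XEL→FYR: 0.4603 × 0.4024 × 5.334 = 0.98799
FYR→JLT→XEL→FYR: 0.5886 × 0.3028 × 5.334 = 0.95067
SLV→JLT→XEL→SLV: 2.325 × 0.3028 × 1.321 = 0.93000
Maximum is SLV→FYR→TRQ→SLV at 1.0863; arbitrage exists.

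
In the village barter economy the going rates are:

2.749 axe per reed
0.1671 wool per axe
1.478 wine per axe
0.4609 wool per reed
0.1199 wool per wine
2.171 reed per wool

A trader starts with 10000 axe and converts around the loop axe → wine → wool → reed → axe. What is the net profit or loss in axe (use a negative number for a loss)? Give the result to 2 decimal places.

10000 axe × 1.478 = 14780 wine
14780 wine × 0.1199 = 1772.122 wool
1772.122 wool × 2.171 = 3847.276862 reed
3847.276862 reed × 2.749 = 10576.164093638 axe
Net change: 10576.164093638 − 10000 = 576.164093638 axe

576.16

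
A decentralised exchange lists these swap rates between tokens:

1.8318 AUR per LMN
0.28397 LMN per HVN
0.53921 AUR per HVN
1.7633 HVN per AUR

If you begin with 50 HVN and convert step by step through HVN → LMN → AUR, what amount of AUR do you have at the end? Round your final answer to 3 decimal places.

50 HVN × 0.28397 = 14.1985 LMN
14.1985 LMN × 1.8318 = 26.0088123 AUR

26.009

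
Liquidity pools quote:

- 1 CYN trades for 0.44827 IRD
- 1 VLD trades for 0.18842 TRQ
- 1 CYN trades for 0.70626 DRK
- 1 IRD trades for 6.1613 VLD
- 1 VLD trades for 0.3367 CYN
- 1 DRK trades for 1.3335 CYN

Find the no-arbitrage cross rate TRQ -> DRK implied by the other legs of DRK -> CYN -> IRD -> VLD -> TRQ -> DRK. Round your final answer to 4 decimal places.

1.4410

Known legs of the cycle: 1.3335 × 0.44827 × 6.1613 × 0.18842 = 0.69395618393117457
For no arbitrage the full-cycle product must be 1, so the missing rate is 1 / 0.69395618393117457 ≈ 1.441013.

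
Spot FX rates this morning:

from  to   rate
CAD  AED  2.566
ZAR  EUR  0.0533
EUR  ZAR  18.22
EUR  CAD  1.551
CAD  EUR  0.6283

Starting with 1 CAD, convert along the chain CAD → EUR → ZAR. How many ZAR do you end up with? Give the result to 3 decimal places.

1 CAD × 0.6283 = 0.6283 EUR
0.6283 EUR × 18.22 = 11.447626 ZAR

11.448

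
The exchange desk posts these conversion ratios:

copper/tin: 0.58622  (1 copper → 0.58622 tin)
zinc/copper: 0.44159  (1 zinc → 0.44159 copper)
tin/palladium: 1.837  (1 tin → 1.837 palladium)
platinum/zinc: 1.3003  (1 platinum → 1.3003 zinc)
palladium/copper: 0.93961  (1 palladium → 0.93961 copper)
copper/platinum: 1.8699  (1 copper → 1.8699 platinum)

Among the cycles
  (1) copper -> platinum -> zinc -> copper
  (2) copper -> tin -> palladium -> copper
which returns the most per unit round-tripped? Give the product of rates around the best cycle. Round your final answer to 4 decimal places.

(1) 1.8699 × 1.3003 × 0.44159 = 1.07370
(2) 0.58622 × 1.837 × 0.93961 = 1.01185
Highest is cycle (1) at 1.0737 (>1, arbitrage).

1.0737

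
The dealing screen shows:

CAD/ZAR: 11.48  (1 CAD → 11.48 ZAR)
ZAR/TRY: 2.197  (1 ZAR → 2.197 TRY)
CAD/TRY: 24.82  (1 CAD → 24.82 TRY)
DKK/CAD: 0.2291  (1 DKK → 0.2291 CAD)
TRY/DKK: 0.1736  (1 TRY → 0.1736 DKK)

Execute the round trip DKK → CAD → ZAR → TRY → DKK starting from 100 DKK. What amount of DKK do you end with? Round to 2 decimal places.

100 DKK × 0.2291 = 22.91 CAD
22.91 CAD × 11.48 = 263.0068 ZAR
263.0068 ZAR × 2.197 = 577.8259396 TRY
577.8259396 TRY × 0.1736 = 100.31058311456 DKK

100.31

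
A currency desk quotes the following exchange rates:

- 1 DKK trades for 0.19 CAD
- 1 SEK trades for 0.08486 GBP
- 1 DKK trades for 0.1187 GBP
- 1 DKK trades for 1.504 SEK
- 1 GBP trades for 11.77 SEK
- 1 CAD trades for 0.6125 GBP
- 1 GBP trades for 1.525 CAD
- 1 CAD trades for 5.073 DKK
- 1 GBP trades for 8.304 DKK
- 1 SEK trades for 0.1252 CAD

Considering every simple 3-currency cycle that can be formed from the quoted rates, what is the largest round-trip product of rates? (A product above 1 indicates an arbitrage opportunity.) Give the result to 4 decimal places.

DKK→SEK→GBP→DKK: 1.504 × 0.08486 × 8.304 = 1.05983
DKK→CAD→GBP→DKK: 0.19 × 0.6125 × 8.304 = 0.96638
DKK→SEK→CAD→DKK: 1.504 × 0.1252 × 5.073 = 0.95525
DKK→GBP→CAD→DKK: 0.1187 × 1.525 × 5.073 = 0.91830
CAD→GBP→SEK→CAD: 0.6125 × 11.77 × 0.1252 = 0.90258
Maximum is DKK→SEK→GBP→DKK at 1.0598; arbitrage exists.

1.0598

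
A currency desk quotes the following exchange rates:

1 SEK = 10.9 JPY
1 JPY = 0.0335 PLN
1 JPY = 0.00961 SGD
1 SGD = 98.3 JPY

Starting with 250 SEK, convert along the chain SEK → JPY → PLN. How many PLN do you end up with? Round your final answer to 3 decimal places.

91.288

250 SEK × 10.9 = 2725 JPY
2725 JPY × 0.0335 = 91.2875 PLN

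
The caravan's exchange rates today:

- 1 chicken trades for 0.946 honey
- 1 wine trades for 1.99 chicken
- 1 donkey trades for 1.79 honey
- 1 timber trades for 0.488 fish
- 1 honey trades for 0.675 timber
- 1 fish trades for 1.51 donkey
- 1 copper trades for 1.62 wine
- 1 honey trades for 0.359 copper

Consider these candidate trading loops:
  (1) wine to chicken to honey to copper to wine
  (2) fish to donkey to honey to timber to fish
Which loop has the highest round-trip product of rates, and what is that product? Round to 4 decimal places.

(1) 1.99 × 0.946 × 0.359 × 1.62 = 1.09485
(2) 1.51 × 1.79 × 0.675 × 0.488 = 0.89034
Highest is cycle (1) at 1.0948 (>1, arbitrage).

1.0948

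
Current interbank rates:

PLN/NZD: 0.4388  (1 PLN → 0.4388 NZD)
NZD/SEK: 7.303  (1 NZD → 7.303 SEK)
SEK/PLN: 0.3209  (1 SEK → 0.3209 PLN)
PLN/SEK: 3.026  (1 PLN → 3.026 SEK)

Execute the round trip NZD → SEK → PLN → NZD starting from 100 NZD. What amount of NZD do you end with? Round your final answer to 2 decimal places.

100 NZD × 7.303 = 730.3 SEK
730.3 SEK × 0.3209 = 234.35327 PLN
234.35327 PLN × 0.4388 = 102.834214876 NZD

102.83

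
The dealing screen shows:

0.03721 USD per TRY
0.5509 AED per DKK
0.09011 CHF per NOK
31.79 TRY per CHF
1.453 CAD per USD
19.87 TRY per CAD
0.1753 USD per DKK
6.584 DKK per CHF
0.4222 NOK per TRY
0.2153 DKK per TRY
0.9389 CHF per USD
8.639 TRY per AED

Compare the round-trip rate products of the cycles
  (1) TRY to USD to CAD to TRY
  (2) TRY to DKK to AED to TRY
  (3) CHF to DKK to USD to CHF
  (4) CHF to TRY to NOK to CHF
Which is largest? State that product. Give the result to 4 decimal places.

(1) 0.03721 × 1.453 × 19.87 = 1.07429
(2) 0.2153 × 0.5509 × 8.639 = 1.02466
(3) 6.584 × 0.1753 × 0.9389 = 1.08366
(4) 31.79 × 0.4222 × 0.09011 = 1.20943
Highest is cycle (4) at 1.2094 (>1, arbitrage).

1.2094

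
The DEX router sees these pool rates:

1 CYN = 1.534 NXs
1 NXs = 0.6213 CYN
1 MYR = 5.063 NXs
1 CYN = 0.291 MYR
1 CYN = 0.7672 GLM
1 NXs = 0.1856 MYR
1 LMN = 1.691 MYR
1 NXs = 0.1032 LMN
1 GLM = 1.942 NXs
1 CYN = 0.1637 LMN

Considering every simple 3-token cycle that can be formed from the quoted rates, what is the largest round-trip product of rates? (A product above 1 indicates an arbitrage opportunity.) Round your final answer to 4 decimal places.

0.9257

CYN→GLM→NXs→CYN: 0.7672 × 1.942 × 0.6213 = 0.92568
CYN→MYR→NXs→CYN: 0.291 × 5.063 × 0.6213 = 0.91538
NXs→LMN→MYR→NXs: 0.1032 × 1.691 × 5.063 = 0.88355
Maximum is CYN→GLM→NXs→CYN at 0.9257; no arbitrage — every cycle loses value.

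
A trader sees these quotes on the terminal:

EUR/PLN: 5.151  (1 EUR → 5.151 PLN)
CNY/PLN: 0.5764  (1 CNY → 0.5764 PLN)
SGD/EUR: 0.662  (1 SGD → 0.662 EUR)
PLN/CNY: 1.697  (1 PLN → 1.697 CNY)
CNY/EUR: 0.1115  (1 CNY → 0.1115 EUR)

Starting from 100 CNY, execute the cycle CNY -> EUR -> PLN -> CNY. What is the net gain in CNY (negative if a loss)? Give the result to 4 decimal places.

100 CNY × 0.1115 = 11.15 EUR
11.15 EUR × 5.151 = 57.43365 PLN
57.43365 PLN × 1.697 = 97.46490405 CNY
Net change: 97.46490405 − 100 = -2.53509595 CNY

-2.5351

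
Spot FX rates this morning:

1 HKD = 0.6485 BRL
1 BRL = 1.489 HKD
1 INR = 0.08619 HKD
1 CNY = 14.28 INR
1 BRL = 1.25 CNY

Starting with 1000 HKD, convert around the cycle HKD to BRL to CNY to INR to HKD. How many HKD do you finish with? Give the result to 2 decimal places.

997.71

1000 HKD × 0.6485 = 648.5 BRL
648.5 BRL × 1.25 = 810.625 CNY
810.625 CNY × 14.28 = 11575.725 INR
11575.725 INR × 0.08619 = 997.71173775 HKD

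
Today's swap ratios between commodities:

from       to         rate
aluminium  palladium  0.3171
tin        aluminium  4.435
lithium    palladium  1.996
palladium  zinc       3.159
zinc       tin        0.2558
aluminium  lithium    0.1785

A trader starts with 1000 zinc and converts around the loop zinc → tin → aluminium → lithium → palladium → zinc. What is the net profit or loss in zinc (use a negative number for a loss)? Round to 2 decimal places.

276.86

1000 zinc × 0.2558 = 255.8 tin
255.8 tin × 4.435 = 1134.473 aluminium
1134.473 aluminium × 0.1785 = 202.5034305 lithium
202.5034305 lithium × 1.996 = 404.196847278 palladium
404.196847278 palladium × 3.159 = 1276.857840551202 zinc
Net change: 1276.857840551202 − 1000 = 276.857840551202 zinc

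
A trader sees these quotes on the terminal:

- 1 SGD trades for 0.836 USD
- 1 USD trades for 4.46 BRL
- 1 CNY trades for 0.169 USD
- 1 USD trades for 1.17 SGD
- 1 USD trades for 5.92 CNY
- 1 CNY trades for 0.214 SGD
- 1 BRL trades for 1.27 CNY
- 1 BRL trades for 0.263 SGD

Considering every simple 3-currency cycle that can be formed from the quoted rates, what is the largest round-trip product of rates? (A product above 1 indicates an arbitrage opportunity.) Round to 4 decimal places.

1.0591

USD→CNY→SGD→USD: 5.92 × 0.214 × 0.836 = 1.05911
USD→BRL→SGD→USD: 4.46 × 0.263 × 0.836 = 0.98061
USD→BRL→CNY→USD: 4.46 × 1.27 × 0.169 = 0.95725
Maximum is USD→CNY→SGD→USD at 1.0591; arbitrage exists.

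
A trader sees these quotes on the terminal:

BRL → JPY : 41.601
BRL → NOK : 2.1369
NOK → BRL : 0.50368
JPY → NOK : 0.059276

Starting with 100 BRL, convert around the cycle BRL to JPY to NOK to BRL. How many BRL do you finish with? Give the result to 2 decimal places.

100 BRL × 41.601 = 4160.1 JPY
4160.1 JPY × 0.059276 = 246.5940876 NOK
246.5940876 NOK × 0.50368 = 124.204510042368 BRL

124.20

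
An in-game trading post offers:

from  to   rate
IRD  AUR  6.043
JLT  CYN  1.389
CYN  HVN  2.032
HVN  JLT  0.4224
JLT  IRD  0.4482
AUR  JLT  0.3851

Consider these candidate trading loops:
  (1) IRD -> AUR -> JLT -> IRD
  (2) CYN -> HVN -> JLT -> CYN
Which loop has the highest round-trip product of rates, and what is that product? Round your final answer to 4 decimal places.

1.1922

(1) 6.043 × 0.3851 × 0.4482 = 1.04303
(2) 2.032 × 0.4224 × 1.389 = 1.19220
Highest is cycle (2) at 1.1922 (>1, arbitrage).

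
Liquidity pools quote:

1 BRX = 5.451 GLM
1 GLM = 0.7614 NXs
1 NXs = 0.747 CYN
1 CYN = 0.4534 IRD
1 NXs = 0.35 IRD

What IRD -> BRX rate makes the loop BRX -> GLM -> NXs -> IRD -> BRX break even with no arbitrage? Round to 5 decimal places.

Known legs of the cycle: 5.451 × 0.7614 × 0.35 = 1.45263699
For no arbitrage the full-cycle product must be 1, so the missing rate is 1 / 1.45263699 ≈ 0.6884032.

0.68840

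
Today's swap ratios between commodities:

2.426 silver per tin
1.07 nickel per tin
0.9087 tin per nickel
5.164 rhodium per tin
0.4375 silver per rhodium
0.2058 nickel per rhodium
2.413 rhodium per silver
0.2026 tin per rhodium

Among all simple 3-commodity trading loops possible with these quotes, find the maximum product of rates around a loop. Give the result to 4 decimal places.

1.1860

tin→silver→rhodium→tin: 2.426 × 2.413 × 0.2026 = 1.18601
tin→rhodium→nickel→tin: 5.164 × 0.2058 × 0.9087 = 0.96572
Maximum is tin→silver→rhodium→tin at 1.1860; arbitrage exists.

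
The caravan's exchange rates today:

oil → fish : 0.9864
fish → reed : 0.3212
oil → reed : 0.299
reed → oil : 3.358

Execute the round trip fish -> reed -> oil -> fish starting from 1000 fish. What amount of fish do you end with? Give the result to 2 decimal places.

1000 fish × 0.3212 = 321.2 reed
321.2 reed × 3.358 = 1078.5896 oil
1078.5896 oil × 0.9864 = 1063.92078144 fish

1063.92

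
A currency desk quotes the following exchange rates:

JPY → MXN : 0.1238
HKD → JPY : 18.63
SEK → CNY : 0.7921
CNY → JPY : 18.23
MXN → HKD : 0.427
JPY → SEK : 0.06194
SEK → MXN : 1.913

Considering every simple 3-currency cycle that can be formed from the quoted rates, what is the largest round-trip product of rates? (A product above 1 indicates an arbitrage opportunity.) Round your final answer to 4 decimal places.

0.9848

JPY→MXN→HKD→JPY: 0.1238 × 0.427 × 18.63 = 0.98483
CNY→JPY→SEK→CNY: 18.23 × 0.06194 × 0.7921 = 0.89441
Maximum is JPY→MXN→HKD→JPY at 0.9848; no arbitrage — every cycle loses value.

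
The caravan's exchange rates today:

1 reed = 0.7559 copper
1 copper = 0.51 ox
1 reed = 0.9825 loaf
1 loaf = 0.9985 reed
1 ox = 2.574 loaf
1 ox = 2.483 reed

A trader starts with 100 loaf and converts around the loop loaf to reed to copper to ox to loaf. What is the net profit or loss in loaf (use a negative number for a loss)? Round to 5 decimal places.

-0.91883

100 loaf × 0.9985 = 99.85 reed
99.85 reed × 0.7559 = 75.476615 copper
75.476615 copper × 0.51 = 38.49307365 ox
38.49307365 ox × 2.574 = 99.0811715751 loaf
Net change: 99.0811715751 − 100 = -0.9188284249 loaf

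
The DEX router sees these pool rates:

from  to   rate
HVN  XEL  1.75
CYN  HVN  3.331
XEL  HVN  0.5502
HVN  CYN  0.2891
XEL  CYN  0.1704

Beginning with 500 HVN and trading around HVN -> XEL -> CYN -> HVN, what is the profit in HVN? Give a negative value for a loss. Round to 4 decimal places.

500 HVN × 1.75 = 875 XEL
875 XEL × 0.1704 = 149.1 CYN
149.1 CYN × 3.331 = 496.6521 HVN
Net change: 496.6521 − 500 = -3.3479 HVN

-3.3479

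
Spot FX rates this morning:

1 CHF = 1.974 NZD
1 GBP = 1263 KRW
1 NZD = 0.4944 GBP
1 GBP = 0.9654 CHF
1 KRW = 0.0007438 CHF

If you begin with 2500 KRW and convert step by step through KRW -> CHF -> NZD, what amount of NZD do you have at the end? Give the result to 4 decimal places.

2500 KRW × 0.0007438 = 1.8595 CHF
1.8595 CHF × 1.974 = 3.670653 NZD

3.6707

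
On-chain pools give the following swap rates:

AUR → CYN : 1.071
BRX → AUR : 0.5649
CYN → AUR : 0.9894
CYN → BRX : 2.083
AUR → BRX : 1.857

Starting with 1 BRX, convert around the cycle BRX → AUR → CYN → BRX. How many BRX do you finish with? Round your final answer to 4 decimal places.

1 BRX × 0.5649 = 0.5649 AUR
0.5649 AUR × 1.071 = 0.6050079 CYN
0.6050079 CYN × 2.083 = 1.2602314557 BRX

1.2602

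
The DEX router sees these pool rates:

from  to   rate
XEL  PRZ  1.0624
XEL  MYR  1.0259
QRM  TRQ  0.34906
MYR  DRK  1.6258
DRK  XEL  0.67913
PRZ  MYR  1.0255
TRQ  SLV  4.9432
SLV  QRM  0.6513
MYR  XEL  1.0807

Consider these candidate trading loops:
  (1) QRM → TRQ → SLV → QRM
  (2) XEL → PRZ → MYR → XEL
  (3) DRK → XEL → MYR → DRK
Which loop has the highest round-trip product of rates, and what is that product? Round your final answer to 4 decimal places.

1.1774

(1) 0.34906 × 4.9432 × 0.6513 = 1.12380
(2) 1.0624 × 1.0255 × 1.0807 = 1.17741
(3) 0.67913 × 1.0259 × 1.6258 = 1.13273
Highest is cycle (2) at 1.1774 (>1, arbitrage).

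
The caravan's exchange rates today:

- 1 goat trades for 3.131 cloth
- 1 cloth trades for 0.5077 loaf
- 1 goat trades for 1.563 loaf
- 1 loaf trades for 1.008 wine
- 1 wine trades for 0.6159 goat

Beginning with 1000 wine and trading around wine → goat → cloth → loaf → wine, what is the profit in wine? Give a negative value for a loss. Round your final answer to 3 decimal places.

-13.128

1000 wine × 0.6159 = 615.9 goat
615.9 goat × 3.131 = 1928.3829 cloth
1928.3829 cloth × 0.5077 = 979.03999833 loaf
979.03999833 loaf × 1.008 = 986.87231831664 wine
Net change: 986.87231831664 − 1000 = -13.12768168336 wine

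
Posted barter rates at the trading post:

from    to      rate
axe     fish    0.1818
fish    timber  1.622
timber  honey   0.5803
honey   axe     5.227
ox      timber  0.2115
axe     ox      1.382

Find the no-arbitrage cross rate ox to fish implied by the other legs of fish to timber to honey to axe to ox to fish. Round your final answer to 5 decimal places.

Known legs of the cycle: 1.622 × 0.5803 × 5.227 × 1.382 = 6.7992962418724
For no arbitrage the full-cycle product must be 1, so the missing rate is 1 / 6.7992962418724 ≈ 0.1470740.

0.14707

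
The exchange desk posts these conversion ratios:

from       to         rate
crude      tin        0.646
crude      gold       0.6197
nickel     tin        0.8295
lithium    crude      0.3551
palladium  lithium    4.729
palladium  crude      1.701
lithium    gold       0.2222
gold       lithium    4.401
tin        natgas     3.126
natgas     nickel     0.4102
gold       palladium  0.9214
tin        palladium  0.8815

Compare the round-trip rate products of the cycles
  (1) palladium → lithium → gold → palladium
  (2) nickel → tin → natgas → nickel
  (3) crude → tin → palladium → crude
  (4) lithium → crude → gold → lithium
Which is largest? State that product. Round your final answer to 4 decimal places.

1.0637

(1) 4.729 × 0.2222 × 0.9214 = 0.96819
(2) 0.8295 × 3.126 × 0.4102 = 1.06366
(3) 0.646 × 0.8815 × 1.701 = 0.96863
(4) 0.3551 × 0.6197 × 4.401 = 0.96846
Highest is cycle (2) at 1.0637 (>1, arbitrage).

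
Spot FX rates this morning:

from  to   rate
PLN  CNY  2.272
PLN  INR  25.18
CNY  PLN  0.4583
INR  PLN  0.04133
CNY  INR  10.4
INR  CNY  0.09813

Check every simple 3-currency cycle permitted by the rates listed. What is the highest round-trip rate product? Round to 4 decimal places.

PLN→INR→CNY→PLN: 25.18 × 0.09813 × 0.4583 = 1.13242
PLN→CNY→INR→PLN: 2.272 × 10.4 × 0.04133 = 0.97658
Maximum is PLN→INR→CNY→PLN at 1.1324; arbitrage exists.

1.1324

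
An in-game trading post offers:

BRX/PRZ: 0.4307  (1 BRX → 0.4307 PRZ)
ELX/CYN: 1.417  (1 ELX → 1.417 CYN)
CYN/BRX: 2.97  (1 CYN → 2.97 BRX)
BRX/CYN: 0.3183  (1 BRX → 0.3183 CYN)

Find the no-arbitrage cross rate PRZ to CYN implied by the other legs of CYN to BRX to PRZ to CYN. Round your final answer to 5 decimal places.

Known legs of the cycle: 2.97 × 0.4307 = 1.279179
For no arbitrage the full-cycle product must be 1, so the missing rate is 1 / 1.279179 ≈ 0.7817514.

0.78175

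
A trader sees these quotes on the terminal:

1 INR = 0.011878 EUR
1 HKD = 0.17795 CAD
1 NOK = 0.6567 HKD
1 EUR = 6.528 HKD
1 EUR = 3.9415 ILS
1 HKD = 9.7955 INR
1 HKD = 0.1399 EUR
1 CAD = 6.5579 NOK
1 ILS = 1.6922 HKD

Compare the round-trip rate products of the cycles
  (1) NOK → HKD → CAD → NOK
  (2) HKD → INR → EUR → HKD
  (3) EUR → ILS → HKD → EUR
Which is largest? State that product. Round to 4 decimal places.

(1) 0.6567 × 0.17795 × 6.5579 = 0.76635
(2) 9.7955 × 0.011878 × 6.528 = 0.75954
(3) 3.9415 × 1.6922 × 0.1399 = 0.93311
Highest is cycle (3) at 0.9331 (≤1, no arbitrage).

0.9331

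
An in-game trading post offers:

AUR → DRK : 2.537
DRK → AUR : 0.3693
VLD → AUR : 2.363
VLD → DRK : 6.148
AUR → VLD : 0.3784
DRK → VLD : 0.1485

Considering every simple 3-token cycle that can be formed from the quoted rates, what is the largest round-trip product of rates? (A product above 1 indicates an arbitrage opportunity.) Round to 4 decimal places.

DRK→VLD→AUR→DRK: 0.1485 × 2.363 × 2.537 = 0.89025
DRK→AUR→VLD→DRK: 0.3693 × 0.3784 × 6.148 = 0.85914
Maximum is DRK→VLD→AUR→DRK at 0.8902; no arbitrage — every cycle loses value.

0.8902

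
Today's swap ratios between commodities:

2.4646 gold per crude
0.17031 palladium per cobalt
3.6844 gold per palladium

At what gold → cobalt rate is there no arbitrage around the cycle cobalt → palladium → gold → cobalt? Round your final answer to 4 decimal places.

1.5937

Known legs of the cycle: 0.17031 × 3.6844 = 0.627490164
For no arbitrage the full-cycle product must be 1, so the missing rate is 1 / 0.627490164 ≈ 1.593650.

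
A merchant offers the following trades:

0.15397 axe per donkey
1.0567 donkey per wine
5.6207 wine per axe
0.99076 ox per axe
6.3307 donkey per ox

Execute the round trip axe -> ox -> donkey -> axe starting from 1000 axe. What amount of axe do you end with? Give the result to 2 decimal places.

1000 axe × 0.99076 = 990.76 ox
990.76 ox × 6.3307 = 6272.204332 donkey
6272.204332 donkey × 0.15397 = 965.73130099804 axe

965.73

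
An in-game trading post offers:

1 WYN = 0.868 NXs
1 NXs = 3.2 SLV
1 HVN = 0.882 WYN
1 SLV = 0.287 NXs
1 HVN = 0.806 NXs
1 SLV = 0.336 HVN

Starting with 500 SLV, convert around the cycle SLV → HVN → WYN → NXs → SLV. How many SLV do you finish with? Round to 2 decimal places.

500 SLV × 0.336 = 168 HVN
168 HVN × 0.882 = 148.176 WYN
148.176 WYN × 0.868 = 128.616768 NXs
128.616768 NXs × 3.2 = 411.5736576 SLV

411.57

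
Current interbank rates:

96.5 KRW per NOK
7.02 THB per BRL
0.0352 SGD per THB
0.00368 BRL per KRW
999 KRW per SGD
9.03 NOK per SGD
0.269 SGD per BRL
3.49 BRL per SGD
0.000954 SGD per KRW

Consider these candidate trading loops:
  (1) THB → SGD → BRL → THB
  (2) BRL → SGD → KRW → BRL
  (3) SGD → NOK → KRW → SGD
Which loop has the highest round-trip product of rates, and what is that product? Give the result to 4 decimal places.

(1) 0.0352 × 3.49 × 7.02 = 0.86239
(2) 0.269 × 999 × 0.00368 = 0.98893
(3) 9.03 × 96.5 × 0.000954 = 0.83131
Highest is cycle (2) at 0.9889 (≤1, no arbitrage).

0.9889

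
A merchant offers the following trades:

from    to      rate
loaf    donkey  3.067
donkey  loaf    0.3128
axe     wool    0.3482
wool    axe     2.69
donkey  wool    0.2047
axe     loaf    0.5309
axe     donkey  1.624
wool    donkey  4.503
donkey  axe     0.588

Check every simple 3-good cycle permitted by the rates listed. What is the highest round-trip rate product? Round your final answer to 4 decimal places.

donkey→axe→loaf→donkey: 0.588 × 0.5309 × 3.067 = 0.95742
donkey→axe→wool→donkey: 0.588 × 0.3482 × 4.503 = 0.92195
donkey→wool→axe→donkey: 0.2047 × 2.69 × 1.624 = 0.89424
Maximum is donkey→axe→loaf→donkey at 0.9574; no arbitrage — every cycle loses value.

0.9574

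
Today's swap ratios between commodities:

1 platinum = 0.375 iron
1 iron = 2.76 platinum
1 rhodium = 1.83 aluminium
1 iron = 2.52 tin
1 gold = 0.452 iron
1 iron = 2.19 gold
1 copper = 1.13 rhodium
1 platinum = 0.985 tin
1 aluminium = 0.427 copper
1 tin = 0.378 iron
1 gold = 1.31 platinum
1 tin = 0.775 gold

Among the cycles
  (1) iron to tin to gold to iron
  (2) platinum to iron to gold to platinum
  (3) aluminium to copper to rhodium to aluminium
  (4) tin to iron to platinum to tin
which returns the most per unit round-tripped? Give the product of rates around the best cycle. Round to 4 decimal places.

1.0758

(1) 2.52 × 0.775 × 0.452 = 0.88276
(2) 0.375 × 2.19 × 1.31 = 1.07584
(3) 0.427 × 1.13 × 1.83 = 0.88299
(4) 0.378 × 2.76 × 0.985 = 1.02763
Highest is cycle (2) at 1.0758 (>1, arbitrage).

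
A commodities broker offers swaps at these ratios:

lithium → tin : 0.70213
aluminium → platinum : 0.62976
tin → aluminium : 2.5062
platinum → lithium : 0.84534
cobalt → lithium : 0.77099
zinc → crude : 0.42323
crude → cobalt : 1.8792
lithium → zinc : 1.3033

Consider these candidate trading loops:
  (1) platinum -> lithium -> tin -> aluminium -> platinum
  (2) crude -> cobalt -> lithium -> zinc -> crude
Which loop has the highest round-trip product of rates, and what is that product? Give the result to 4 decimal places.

(1) 0.84534 × 0.70213 × 2.5062 × 0.62976 = 0.93678
(2) 1.8792 × 0.77099 × 1.3033 × 0.42323 = 0.79918
Highest is cycle (1) at 0.9368 (≤1, no arbitrage).

0.9368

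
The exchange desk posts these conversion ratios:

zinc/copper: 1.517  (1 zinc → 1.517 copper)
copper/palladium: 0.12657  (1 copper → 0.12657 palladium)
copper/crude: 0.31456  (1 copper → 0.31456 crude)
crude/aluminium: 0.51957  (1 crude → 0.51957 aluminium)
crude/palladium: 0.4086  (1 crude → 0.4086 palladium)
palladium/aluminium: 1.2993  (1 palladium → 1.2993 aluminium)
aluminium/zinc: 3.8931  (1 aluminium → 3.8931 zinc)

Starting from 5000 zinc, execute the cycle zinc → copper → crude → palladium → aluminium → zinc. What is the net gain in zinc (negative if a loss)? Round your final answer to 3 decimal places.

-68.688

5000 zinc × 1.517 = 7585 copper
7585 copper × 0.31456 = 2385.9376 crude
2385.9376 crude × 0.4086 = 974.89410336 palladium
974.89410336 palladium × 1.2993 = 1266.679908495648 aluminium
1266.679908495648 aluminium × 3.8931 = 4931.3115517644072288 zinc
Net change: 4931.3115517644072288 − 5000 = -68.6884482355927712 zinc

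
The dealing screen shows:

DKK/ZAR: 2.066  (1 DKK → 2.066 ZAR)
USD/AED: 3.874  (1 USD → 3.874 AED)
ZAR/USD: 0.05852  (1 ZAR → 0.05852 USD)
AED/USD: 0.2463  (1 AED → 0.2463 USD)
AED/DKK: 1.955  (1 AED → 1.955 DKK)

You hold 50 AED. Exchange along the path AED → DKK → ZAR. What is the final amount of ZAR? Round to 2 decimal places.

50 AED × 1.955 = 97.75 DKK
97.75 DKK × 2.066 = 201.9515 ZAR

201.95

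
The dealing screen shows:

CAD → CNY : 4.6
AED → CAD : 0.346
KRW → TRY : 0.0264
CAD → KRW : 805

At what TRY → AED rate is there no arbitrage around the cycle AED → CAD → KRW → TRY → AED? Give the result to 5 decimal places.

Known legs of the cycle: 0.346 × 805 × 0.0264 = 7.353192
For no arbitrage the full-cycle product must be 1, so the missing rate is 1 / 7.353192 ≈ 0.1359954.

0.13600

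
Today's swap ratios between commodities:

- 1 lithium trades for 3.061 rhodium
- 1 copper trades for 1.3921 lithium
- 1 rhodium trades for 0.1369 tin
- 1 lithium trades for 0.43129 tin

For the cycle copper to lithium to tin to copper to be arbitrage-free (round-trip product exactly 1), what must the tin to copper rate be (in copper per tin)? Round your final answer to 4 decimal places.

1.6656

Known legs of the cycle: 1.3921 × 0.43129 = 0.600398809
For no arbitrage the full-cycle product must be 1, so the missing rate is 1 / 0.600398809 ≈ 1.665560.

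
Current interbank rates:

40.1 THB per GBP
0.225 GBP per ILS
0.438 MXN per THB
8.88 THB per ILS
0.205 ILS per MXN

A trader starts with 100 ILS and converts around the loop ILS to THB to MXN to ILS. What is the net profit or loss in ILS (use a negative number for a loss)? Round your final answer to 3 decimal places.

100 ILS × 8.88 = 888 THB
888 THB × 0.438 = 388.944 MXN
388.944 MXN × 0.205 = 79.73352 ILS
Net change: 79.73352 − 100 = -20.26648 ILS

-20.266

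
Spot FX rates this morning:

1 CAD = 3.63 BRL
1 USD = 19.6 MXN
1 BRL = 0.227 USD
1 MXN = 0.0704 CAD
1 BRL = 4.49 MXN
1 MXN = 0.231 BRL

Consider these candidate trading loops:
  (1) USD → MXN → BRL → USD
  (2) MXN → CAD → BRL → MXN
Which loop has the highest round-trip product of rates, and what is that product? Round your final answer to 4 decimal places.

(1) 19.6 × 0.231 × 0.227 = 1.02777
(2) 0.0704 × 3.63 × 4.49 = 1.14743
Highest is cycle (2) at 1.1474 (>1, arbitrage).

1.1474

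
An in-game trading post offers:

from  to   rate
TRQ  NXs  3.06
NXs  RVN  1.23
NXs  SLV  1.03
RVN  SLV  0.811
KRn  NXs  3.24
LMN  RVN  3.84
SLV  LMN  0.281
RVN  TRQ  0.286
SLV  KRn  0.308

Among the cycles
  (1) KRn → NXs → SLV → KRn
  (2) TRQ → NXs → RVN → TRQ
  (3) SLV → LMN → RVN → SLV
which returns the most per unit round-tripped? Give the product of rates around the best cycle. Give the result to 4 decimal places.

(1) 3.24 × 1.03 × 0.308 = 1.02786
(2) 3.06 × 1.23 × 0.286 = 1.07645
(3) 0.281 × 3.84 × 0.811 = 0.87510
Highest is cycle (2) at 1.0764 (>1, arbitrage).

1.0764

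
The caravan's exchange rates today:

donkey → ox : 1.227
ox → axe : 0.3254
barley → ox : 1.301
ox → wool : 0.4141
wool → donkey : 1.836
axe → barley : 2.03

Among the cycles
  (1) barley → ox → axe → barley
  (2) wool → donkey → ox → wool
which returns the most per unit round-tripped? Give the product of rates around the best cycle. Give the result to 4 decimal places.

0.9329

(1) 1.301 × 0.3254 × 2.03 = 0.85939
(2) 1.836 × 1.227 × 0.4141 = 0.93287
Highest is cycle (2) at 0.9329 (≤1, no arbitrage).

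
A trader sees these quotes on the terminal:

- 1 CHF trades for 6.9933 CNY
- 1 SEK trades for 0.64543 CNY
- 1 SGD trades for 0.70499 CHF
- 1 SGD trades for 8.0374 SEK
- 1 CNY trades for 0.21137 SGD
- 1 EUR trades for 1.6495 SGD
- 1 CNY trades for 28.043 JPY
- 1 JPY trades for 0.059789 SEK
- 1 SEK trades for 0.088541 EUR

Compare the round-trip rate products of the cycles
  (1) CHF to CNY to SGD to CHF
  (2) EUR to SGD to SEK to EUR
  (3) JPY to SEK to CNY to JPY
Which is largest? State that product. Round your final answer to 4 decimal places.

(1) 6.9933 × 0.21137 × 0.70499 = 1.04210
(2) 1.6495 × 8.0374 × 0.088541 = 1.17385
(3) 0.059789 × 0.64543 × 28.043 = 1.08217
Highest is cycle (2) at 1.1738 (>1, arbitrage).

1.1738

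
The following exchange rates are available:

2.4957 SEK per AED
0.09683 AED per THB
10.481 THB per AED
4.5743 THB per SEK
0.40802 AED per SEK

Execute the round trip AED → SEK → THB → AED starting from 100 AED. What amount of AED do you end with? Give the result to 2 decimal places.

100 AED × 2.4957 = 249.57 SEK
249.57 SEK × 4.5743 = 1141.608051 THB
1141.608051 THB × 0.09683 = 110.54190757833 AED

110.54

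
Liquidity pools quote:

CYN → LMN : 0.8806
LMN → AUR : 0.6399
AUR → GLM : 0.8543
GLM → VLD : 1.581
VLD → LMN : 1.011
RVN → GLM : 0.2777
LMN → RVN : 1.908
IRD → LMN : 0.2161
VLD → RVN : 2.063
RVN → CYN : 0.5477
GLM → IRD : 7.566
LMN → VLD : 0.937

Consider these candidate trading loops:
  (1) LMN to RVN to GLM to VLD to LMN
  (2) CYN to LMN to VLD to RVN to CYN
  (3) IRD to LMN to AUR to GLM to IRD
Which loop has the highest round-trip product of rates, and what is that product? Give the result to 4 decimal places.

0.9323

(1) 1.908 × 0.2777 × 1.581 × 1.011 = 0.84691
(2) 0.8806 × 0.937 × 2.063 × 0.5477 = 0.93231
(3) 0.2161 × 0.6399 × 0.8543 × 7.566 = 0.89381
Highest is cycle (2) at 0.9323 (≤1, no arbitrage).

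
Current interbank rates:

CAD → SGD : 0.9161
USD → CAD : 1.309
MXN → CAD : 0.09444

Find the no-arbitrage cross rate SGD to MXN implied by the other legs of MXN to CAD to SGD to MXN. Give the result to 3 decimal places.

Known legs of the cycle: 0.09444 × 0.9161 = 0.086516484
For no arbitrage the full-cycle product must be 1, so the missing rate is 1 / 0.086516484 ≈ 11.55849.

11.558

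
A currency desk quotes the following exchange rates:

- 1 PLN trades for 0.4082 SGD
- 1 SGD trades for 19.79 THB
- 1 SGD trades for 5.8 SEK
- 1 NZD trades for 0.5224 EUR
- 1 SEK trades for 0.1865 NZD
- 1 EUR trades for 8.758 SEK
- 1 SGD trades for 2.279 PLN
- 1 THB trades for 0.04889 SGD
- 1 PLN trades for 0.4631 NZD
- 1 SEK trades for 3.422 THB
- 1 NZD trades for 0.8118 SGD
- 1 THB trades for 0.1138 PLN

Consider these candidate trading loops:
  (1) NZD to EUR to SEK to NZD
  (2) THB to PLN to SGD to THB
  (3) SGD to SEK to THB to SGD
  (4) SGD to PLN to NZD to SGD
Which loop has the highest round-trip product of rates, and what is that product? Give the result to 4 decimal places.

0.9703

(1) 0.5224 × 8.758 × 0.1865 = 0.85327
(2) 0.1138 × 0.4082 × 19.79 = 0.91931
(3) 5.8 × 3.422 × 0.04889 = 0.97035
(4) 2.279 × 0.4631 × 0.8118 = 0.85678
Highest is cycle (3) at 0.9703 (≤1, no arbitrage).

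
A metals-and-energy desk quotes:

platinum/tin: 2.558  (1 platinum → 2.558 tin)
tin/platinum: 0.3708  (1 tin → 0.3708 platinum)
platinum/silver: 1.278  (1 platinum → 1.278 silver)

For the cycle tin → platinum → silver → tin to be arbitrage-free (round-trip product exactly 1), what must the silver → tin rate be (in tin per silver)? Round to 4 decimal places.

2.1102

Known legs of the cycle: 0.3708 × 1.278 = 0.4738824
For no arbitrage the full-cycle product must be 1, so the missing rate is 1 / 0.4738824 ≈ 2.110228.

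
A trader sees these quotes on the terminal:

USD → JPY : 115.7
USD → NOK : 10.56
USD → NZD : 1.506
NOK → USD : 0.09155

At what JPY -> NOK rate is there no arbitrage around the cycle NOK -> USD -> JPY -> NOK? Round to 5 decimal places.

0.09441

Known legs of the cycle: 0.09155 × 115.7 = 10.592335
For no arbitrage the full-cycle product must be 1, so the missing rate is 1 / 10.592335 ≈ 0.0944079.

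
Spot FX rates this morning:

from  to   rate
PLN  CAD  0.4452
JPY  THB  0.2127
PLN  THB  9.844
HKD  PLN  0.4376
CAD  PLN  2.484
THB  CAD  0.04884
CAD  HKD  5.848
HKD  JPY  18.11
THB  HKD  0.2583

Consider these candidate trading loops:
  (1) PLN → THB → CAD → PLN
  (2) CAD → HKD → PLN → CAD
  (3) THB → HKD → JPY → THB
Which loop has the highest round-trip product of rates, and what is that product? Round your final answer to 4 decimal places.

(1) 9.844 × 0.04884 × 2.484 = 1.19426
(2) 5.848 × 0.4376 × 0.4452 = 1.13930
(3) 0.2583 × 18.11 × 0.2127 = 0.99497
Highest is cycle (1) at 1.1943 (>1, arbitrage).

1.1943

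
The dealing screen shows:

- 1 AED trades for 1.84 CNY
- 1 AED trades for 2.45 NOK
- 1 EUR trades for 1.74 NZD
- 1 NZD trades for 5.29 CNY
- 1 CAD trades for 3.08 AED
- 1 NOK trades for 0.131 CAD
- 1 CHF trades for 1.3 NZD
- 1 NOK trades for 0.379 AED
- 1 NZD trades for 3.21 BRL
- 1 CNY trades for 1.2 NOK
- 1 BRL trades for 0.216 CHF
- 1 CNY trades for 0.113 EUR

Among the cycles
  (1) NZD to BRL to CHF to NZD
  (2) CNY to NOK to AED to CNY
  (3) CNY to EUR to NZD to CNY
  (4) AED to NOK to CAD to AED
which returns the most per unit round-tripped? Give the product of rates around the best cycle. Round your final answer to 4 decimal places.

(1) 3.21 × 0.216 × 1.3 = 0.90137
(2) 1.2 × 0.379 × 1.84 = 0.83683
(3) 0.113 × 1.74 × 5.29 = 1.04012
(4) 2.45 × 0.131 × 3.08 = 0.98853
Highest is cycle (3) at 1.0401 (>1, arbitrage).

1.0401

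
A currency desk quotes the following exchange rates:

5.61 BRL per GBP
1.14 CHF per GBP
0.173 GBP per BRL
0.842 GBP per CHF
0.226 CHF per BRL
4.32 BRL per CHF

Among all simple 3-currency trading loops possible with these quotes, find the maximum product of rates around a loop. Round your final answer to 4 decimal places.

BRL→CHF→GBP→BRL: 0.226 × 0.842 × 5.61 = 1.06754
BRL→GBP→CHF→BRL: 0.173 × 1.14 × 4.32 = 0.85199
Maximum is BRL→CHF→GBP→BRL at 1.0675; arbitrage exists.

1.0675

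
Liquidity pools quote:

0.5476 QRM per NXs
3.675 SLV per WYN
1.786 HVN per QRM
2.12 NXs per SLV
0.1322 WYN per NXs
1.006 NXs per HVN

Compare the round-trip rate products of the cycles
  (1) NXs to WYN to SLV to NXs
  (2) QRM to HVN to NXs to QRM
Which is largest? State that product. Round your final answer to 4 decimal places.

(1) 0.1322 × 3.675 × 2.12 = 1.02997
(2) 1.786 × 1.006 × 0.5476 = 0.98388
Highest is cycle (1) at 1.0300 (>1, arbitrage).

1.0300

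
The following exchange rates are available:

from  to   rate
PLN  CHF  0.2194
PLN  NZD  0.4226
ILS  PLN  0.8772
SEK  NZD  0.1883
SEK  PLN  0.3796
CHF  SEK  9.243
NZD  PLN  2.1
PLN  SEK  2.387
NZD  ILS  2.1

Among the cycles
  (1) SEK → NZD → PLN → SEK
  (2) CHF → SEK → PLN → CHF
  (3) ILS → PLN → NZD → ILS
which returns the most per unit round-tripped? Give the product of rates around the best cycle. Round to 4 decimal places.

0.9439

(1) 0.1883 × 2.1 × 2.387 = 0.94389
(2) 9.243 × 0.3796 × 0.2194 = 0.76980
(3) 0.8772 × 0.4226 × 2.1 = 0.77848
Highest is cycle (1) at 0.9439 (≤1, no arbitrage).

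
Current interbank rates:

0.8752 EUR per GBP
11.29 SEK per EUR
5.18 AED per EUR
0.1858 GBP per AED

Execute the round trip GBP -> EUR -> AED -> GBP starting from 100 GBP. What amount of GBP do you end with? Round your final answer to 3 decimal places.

100 GBP × 0.8752 = 87.52 EUR
87.52 EUR × 5.18 = 453.3536 AED
453.3536 AED × 0.1858 = 84.23309888 GBP

84.233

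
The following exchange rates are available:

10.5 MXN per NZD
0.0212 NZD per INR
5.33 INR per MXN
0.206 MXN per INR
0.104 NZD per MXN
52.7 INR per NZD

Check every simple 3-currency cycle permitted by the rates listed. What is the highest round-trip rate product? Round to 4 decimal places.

1.1865

MXN→INR→NZD→MXN: 5.33 × 0.0212 × 10.5 = 1.18646
MXN→NZD→INR→MXN: 0.104 × 52.7 × 0.206 = 1.12904
Maximum is MXN→INR→NZD→MXN at 1.1865; arbitrage exists.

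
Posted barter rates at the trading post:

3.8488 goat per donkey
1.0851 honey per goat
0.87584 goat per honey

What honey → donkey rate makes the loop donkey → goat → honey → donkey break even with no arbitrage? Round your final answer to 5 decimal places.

Known legs of the cycle: 3.8488 × 1.0851 = 4.17633288
For no arbitrage the full-cycle product must be 1, so the missing rate is 1 / 4.17633288 ≈ 0.2394445.

0.23944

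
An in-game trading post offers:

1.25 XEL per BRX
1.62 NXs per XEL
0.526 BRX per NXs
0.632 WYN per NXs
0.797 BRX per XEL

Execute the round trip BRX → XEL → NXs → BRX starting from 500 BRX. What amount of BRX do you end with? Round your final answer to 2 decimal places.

500 BRX × 1.25 = 625 XEL
625 XEL × 1.62 = 1012.5 NXs
1012.5 NXs × 0.526 = 532.575 BRX

532.58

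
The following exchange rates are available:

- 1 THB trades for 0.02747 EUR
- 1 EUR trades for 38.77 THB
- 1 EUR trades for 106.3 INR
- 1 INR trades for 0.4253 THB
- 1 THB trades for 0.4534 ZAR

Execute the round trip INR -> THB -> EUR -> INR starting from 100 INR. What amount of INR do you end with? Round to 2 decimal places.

124.19

100 INR × 0.4253 = 42.53 THB
42.53 THB × 0.02747 = 1.1682991 EUR
1.1682991 EUR × 106.3 = 124.19019433 INR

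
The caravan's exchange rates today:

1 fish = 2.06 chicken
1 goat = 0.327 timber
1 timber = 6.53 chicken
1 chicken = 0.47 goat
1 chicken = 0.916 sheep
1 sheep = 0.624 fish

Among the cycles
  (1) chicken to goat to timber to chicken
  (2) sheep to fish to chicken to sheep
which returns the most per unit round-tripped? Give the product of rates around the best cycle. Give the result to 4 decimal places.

1.1775

(1) 0.47 × 0.327 × 6.53 = 1.00360
(2) 0.624 × 2.06 × 0.916 = 1.17746
Highest is cycle (2) at 1.1775 (>1, arbitrage).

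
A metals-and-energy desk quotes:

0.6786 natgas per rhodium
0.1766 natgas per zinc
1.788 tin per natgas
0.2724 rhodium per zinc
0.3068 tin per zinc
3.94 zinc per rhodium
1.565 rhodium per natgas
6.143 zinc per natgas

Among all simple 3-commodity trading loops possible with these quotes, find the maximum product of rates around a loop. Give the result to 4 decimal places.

rhodium→natgas→zinc→rhodium: 0.6786 × 6.143 × 0.2724 = 1.13554
rhodium→zinc→natgas→rhodium: 3.94 × 0.1766 × 1.565 = 1.08893
Maximum is rhodium→natgas→zinc→rhodium at 1.1355; arbitrage exists.

1.1355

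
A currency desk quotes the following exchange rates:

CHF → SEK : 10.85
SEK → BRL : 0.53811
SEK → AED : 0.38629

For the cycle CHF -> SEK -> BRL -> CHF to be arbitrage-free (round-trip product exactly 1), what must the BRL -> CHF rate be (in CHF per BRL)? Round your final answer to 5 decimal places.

0.17128

Known legs of the cycle: 10.85 × 0.53811 = 5.8384935
For no arbitrage the full-cycle product must be 1, so the missing rate is 1 / 5.8384935 ≈ 0.1712771.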